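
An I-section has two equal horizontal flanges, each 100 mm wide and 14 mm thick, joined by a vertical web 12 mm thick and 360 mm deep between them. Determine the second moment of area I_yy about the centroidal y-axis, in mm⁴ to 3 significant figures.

I_yy ≈ 2.39 × 10⁶ mm⁴

Treat the section as a set of non-overlapping primitives; coordinates are from the bounding-box lower-left.
Bottom flange: 100 × 14, A = 1 400 mm², x = 50 mm, Ī = 1 166 667 mm⁴.
Web: 12 × 360, A = 4 320 mm², x = 50 mm, Ī = 51 840 mm⁴.
Top flange: 100 × 14, A = 1 400 mm², x = 50 mm, Ī = 1 166 667 mm⁴.
By symmetry the centroid is at mid-width, x̄ = 50 mm.
All pieces are centred on the centroidal y-axis, so I = ΣĪ = 2 385 173 mm⁴.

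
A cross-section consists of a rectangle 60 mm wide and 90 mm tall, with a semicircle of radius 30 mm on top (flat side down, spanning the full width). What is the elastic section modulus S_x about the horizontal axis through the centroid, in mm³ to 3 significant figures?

S_x ≈ 1.19 × 10⁵ mm³

Treat the section as a set of non-overlapping primitives; coordinates are from the bounding-box lower-left.
Rectangular body: 60 × 90, A = 5 400 mm², y = 45 mm, Ī = 3 645 000 mm⁴.
Semicircular cap: semicircle r = 30, A = 1413.7 mm², y = 102.73 mm, Ī = 88 903 mm⁴.
Centroid: ȳ = ΣA·y / ΣA = 56.978 mm.
Transfer each piece to the horizontal axis through the centroid using Ī + A·d² with d = y − 56.978:
  rectangular body: d = -11.978 mm → contributes +4 419 800 mm⁴
  semicircular cap: d = 45.754 mm → contributes +3 048 421 mm⁴
Total I = 7 468 221 mm⁴.
Extreme fibre distance c = 63.022 mm; S = I/c = 118 503 mm³.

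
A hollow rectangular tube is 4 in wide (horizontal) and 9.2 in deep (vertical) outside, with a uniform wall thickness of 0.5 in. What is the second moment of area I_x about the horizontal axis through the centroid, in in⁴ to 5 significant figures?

Break the section into simple shapes (no overlaps), measuring from the bottom-left corner of the bounding box.
Outer rectangle: 4 × 9.2, A = 36.8 in², y = 4.6 in, Ī = 259.5627 in⁴.
Inner void (subtracted): 3 × 8.2, A = 24.6 in², y = 4.6 in, Ī = 137.842 in⁴.
By symmetry the centroid is at mid-height, ȳ = 4.6 in.
All pieces are centred on the horizontal axis through the centroid, so I = ΣĪ (holes subtracted) = 121.7207 in⁴.

I_x ≈ 121.72 in⁴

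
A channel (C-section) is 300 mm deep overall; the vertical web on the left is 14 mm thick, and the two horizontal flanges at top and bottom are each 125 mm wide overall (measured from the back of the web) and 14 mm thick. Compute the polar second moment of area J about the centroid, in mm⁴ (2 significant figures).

Break the section into simple shapes (no overlaps), measuring from the bottom-left corner of the bounding box.
Web: 14 × 300, A = 4 200 mm², y = 150 mm, Ī = 31 500 000 mm⁴.
Top flange (beyond web): 111 × 14, A = 1 554 mm², y = 293 mm, Ī = 25 382 mm⁴.
Bottom flange (beyond web): 111 × 14, A = 1 554 mm², y = 7 mm, Ī = 25 382 mm⁴.
By symmetry the centroid is at mid-height, ȳ = 150 mm.
Transfer each piece to the centroidal x-axis using Ī + A·d² with d = y − 150:
  web: d = 0 mm → contributes +31 500 000 mm⁴
  top flange (beyond web): d = 143 mm → contributes +31 803 128 mm⁴
  bottom flange (beyond web): d = -143 mm → contributes +31 803 128 mm⁴
Total I = 95 106 256 mm⁴.
For the y-axis: x̄ = 33.58 mm.
Repeating about the centroidal y-axis gives I_y = 10 237 110 mm⁴.
Polar second moment: J = I_x + I_y = 105 343 366 mm⁴.

J ≈ 1.1 × 10⁸ mm⁴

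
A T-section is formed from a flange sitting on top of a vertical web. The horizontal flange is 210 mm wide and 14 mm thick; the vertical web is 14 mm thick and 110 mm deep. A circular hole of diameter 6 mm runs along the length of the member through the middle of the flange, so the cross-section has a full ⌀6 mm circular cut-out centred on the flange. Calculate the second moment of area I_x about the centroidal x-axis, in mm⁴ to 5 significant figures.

Decompose the section into non-overlapping parts with the origin at the bottom-left of its bounding rectangle.
Flange: 210 × 14, A = 2 940 mm², y = 117 mm, Ī = 48 020 mm⁴.
Web: 14 × 110, A = 1 540 mm², y = 55 mm, Ī = 1 552 833 mm⁴.
Hole (subtracted): ⌀6, A = 28.27433 mm², y = 117 mm, Ī = 63.61725 mm⁴.
Centroid: ȳ = ΣA·y / ΣA = 95.55214 mm.
Transfer each piece to the centroidal x-axis using Ī + A·d² with d = y − 95.55214:
  flange: d = 21.44786 mm → contributes +1 400 452 mm⁴
  web: d = -40.55214 mm → contributes +4 085 326 mm⁴
  hole: d = 21.44786 mm → contributes −13070.12 mm⁴
Total I = 5 472 708 mm⁴.

I_x ≈ 5.4727 × 10⁶ mm⁴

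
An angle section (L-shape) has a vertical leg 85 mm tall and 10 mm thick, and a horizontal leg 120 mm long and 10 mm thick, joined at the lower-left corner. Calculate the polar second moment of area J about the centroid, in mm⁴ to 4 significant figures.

Break the section into simple shapes (no overlaps), measuring from the bottom-left corner of the bounding box.
Vertical leg: 10 × 85, A = 850 mm², y = 42.5 mm, Ī = 511 771 mm⁴.
Horizontal leg (remainder): 110 × 10, A = 1 100 mm², y = 5 mm, Ī = 9166.67 mm⁴.
Centroid: ȳ = ΣA·y / ΣA = 21.3462 mm.
Transfer each piece to the centroidal x-axis using Ī + A·d² with d = y − 21.3462:
  vertical leg: d = 21.1538 mm → contributes +892 133 mm⁴
  horizontal leg (remainder): d = -16.3462 mm → contributes +303 083 mm⁴
Total I = 1 195 216 mm⁴.
For the y-axis: x̄ = 38.8462 mm.
Repeating about the centroidal y-axis gives I_y = 2 842 404 mm⁴.
Polar second moment: J = I_x + I_y = 4 037 620 mm⁴.

J ≈ 4.038 × 10⁶ mm⁴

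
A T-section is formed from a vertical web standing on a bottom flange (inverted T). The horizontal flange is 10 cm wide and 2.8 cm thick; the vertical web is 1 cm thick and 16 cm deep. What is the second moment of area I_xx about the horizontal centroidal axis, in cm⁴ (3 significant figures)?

Treat the section as a set of non-overlapping primitives; coordinates are from the bounding-box lower-left.
Flange: 10 × 2.8, A = 28 cm², y = 1.4 cm, Ī = 18.293 cm⁴.
Web: 1 × 16, A = 16 cm², y = 10.8 cm, Ī = 341.33 cm⁴.
Centroid: ȳ = ΣA·y / ΣA = 4.8182 cm.
Transfer each piece to the horizontal centroidal axis using Ī + A·d² with d = y − 4.8182:
  flange: d = -3.4182 cm → contributes +345.44 cm⁴
  web: d = 5.9818 cm → contributes +913.85 cm⁴
Total I = 1259.3 cm⁴.

I_xx ≈ 1260 cm⁴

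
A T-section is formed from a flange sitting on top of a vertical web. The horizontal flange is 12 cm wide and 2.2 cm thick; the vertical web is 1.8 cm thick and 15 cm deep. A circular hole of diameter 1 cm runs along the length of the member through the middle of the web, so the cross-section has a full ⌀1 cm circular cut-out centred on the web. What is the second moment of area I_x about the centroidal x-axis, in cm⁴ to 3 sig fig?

I_x ≈ 1490 cm⁴

Decompose the section into non-overlapping parts with the origin at the bottom-left of its bounding rectangle.
Flange: 12 × 2.2, A = 26.4 cm², y = 16.1 cm, Ī = 10.648 cm⁴.
Web: 1.8 × 15, A = 27 cm², y = 7.5 cm, Ī = 506.25 cm⁴.
Hole (subtracted): ⌀1, A = 0.7854 cm², y = 7.5 cm, Ī = 0.049087 cm⁴.
Centroid: ȳ = ΣA·y / ΣA = 11.815 cm.
Transfer each piece to the centroidal x-axis using Ī + A·d² with d = y − 11.815:
  flange: d = 4.2848 cm → contributes +495.35 cm⁴
  web: d = -4.3152 cm → contributes +1 009 cm⁴
  hole: d = -4.3152 cm → contributes −14.674 cm⁴
Total I = 1489.7 cm⁴.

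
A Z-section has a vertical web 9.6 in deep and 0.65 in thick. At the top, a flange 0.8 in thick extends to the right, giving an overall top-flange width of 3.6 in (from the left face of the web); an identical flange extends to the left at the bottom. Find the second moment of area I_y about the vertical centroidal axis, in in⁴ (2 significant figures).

I_y ≈ 19 in⁴

Split into non-overlapping primitives; take the origin at the lower-left of the bounding box.
Web: 0.65 × 9.6, A = 6.24 in², x = 3.275 in, Ī = 0.2197 in⁴.
Top flange (beyond web): 2.95 × 0.8, A = 2.36 in², x = 5.075 in, Ī = 1.711 in⁴.
Bottom flange (beyond web): 2.95 × 0.8, A = 2.36 in², x = 1.475 in, Ī = 1.711 in⁴.
Centroid: x̄ = ΣA·x / ΣA = 3.275 in.
Transfer each piece to the vertical centroidal axis using Ī + A·d² with d = x − 3.275:
  web: d = 0 in → contributes +0.2197 in⁴
  top flange (beyond web): d = 1.8 in → contributes +9.358 in⁴
  bottom flange (beyond web): d = -1.8 in → contributes +9.358 in⁴
Total I = 18.94 in⁴.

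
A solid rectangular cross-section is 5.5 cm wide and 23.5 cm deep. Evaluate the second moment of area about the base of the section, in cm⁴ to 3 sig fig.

I_base ≈ 2.38 × 10⁴ cm⁴

The section: 5.5 × 23.5, A = 129.25 cm², y = 11.75 cm, Ī = 5948.2 cm⁴.
Transfer it to the bottom edge using Ī + A·d² with d = y − 0:
  the section: d = 11.75 cm → contributes +23 793 cm⁴
Total I = 23 793 cm⁴.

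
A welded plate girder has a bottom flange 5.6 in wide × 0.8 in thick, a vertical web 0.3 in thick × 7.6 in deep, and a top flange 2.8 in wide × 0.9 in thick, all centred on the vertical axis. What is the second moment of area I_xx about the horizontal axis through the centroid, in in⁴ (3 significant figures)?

I_xx ≈ 129 in⁴

Split into non-overlapping primitives; take the origin at the lower-left of the bounding box.
Bottom plate: 5.6 × 0.8, A = 4.48 in², y = 0.4 in, Ī = 0.23893 in⁴.
Web plate: 0.3 × 7.6, A = 2.28 in², y = 4.6 in, Ī = 10.974 in⁴.
Top plate: 2.8 × 0.9, A = 2.52 in², y = 8.85 in, Ī = 0.1701 in⁴.
Centroid: ȳ = ΣA·y / ΣA = 3.7265 in.
Transfer each piece to the horizontal axis through the centroid using Ī + A·d² with d = y − 3.7265:
  bottom plate: d = -3.3265 in → contributes +49.813 in⁴
  web plate: d = 0.87349 in → contributes +12.714 in⁴
  top plate: d = 5.1235 in → contributes +66.321 in⁴
Total I = 128.85 in⁴.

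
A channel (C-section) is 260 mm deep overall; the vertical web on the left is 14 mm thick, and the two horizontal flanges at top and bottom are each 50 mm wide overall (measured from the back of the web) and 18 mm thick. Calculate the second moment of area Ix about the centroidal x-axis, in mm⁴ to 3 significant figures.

Ix ≈ 3.95 × 10⁷ mm⁴

Break the section into simple shapes (no overlaps), measuring from the bottom-left corner of the bounding box.
Web: 14 × 260, A = 3 640 mm², y = 130 mm, Ī = 20 505 333 mm⁴.
Top flange (beyond web): 36 × 18, A = 648 mm², y = 251 mm, Ī = 17 496 mm⁴.
Bottom flange (beyond web): 36 × 18, A = 648 mm², y = 9 mm, Ī = 17 496 mm⁴.
By symmetry the centroid is at mid-height, ȳ = 130 mm.
Transfer each piece to the centroidal x-axis using Ī + A·d² with d = y − 130:
  web: d = 0 mm → contributes +20 505 333 mm⁴
  top flange (beyond web): d = 121 mm → contributes +9 504 864 mm⁴
  bottom flange (beyond web): d = -121 mm → contributes +9 504 864 mm⁴
Total I = 39 515 061 mm⁴.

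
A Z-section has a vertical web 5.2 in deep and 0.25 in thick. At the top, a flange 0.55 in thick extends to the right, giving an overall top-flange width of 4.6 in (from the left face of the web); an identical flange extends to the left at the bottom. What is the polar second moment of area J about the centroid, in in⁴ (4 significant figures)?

J ≈ 61.78 in⁴

Break the section into simple shapes (no overlaps), measuring from the bottom-left corner of the bounding box.
Web: 0.25 × 5.2, A = 1.3 in², y = 2.6 in, Ī = 2.92933 in⁴.
Top flange (beyond web): 4.35 × 0.55, A = 2.3925 in², y = 4.925 in, Ī = 0.0603109 in⁴.
Bottom flange (beyond web): 4.35 × 0.55, A = 2.3925 in², y = 0.275 in, Ī = 0.0603109 in⁴.
Centroid: ȳ = ΣA·y / ΣA = 2.6 in.
Transfer each piece to the centroidal x-axis using Ī + A·d² with d = y − 2.6:
  web: d = 0 in → contributes +2.92933 in⁴
  top flange (beyond web): d = 2.325 in → contributes +12.9933 in⁴
  bottom flange (beyond web): d = -2.325 in → contributes +12.9933 in⁴
Total I = 28.9159 in⁴.
For the y-axis: x̄ = 4.475 in.
Repeating about the centroidal y-axis gives I_y = 32.8648 in⁴.
Polar second moment: J = I_x + I_y = 61.7806 in⁴.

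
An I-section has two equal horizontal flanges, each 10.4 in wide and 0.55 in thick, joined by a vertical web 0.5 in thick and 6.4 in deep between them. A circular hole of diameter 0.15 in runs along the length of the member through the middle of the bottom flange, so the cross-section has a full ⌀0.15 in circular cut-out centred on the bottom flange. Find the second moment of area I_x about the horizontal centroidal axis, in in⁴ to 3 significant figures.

I_x ≈ 149 in⁴

Decompose the section into non-overlapping parts with the origin at the bottom-left of its bounding rectangle.
Bottom flange: 10.4 × 0.55, A = 5.72 in², y = 0.275 in, Ī = 0.14419 in⁴.
Web: 0.5 × 6.4, A = 3.2 in², y = 3.75 in, Ī = 10.923 in⁴.
Top flange: 10.4 × 0.55, A = 5.72 in², y = 7.225 in, Ī = 0.14419 in⁴.
Hole (subtracted): ⌀0.15, A = 0.017671 in², y = 0.275 in, Ī = 0.00002485 in⁴.
Centroid: ȳ = ΣA·y / ΣA = 3.7542 in.
Transfer each piece to the horizontal centroidal axis using Ī + A·d² with d = y − 3.7542:
  bottom flange: d = -3.4792 in → contributes +69.384 in⁴
  web: d = -0.0041996 in → contributes +10.923 in⁴
  top flange: d = 3.4708 in → contributes +69.05 in⁴
  hole: d = -3.4792 in → contributes −0.21393 in⁴
Total I = 149.14 in⁴.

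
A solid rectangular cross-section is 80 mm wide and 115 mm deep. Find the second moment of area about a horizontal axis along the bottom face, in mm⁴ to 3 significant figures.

I_base ≈ 4.06 × 10⁷ mm⁴

The section: 80 × 115, A = 9 200 mm², y = 57.5 mm, Ī = 10 139 167 mm⁴.
Transfer it to the bottom edge using Ī + A·d² with d = y − 0:
  the section: d = 57.5 mm → contributes +40 556 667 mm⁴
Total I = 40 556 667 mm⁴.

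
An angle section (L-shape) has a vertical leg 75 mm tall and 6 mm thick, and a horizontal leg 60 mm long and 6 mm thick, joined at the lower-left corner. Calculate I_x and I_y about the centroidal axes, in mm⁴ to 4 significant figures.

I_x ≈ 4.361 × 10⁵ mm⁴, I_y ≈ 2.496 × 10⁵ mm⁴

Split into non-overlapping primitives; take the origin at the lower-left of the bounding box.
Vertical leg: 6 × 75, A = 450 mm², y = 37.5 mm, Ī = 210 938 mm⁴.
Horizontal leg (remainder): 54 × 6, A = 324 mm², y = 3 mm, Ī = 972 mm⁴.
Centroid: ȳ = ΣA·y / ΣA = 23.0581 mm.
Transfer each piece to the centroidal x-axis using Ī + A·d² with d = y − 23.0581:
  vertical leg: d = 14.4419 mm → contributes +304 793 mm⁴
  horizontal leg (remainder): d = -20.0581 mm → contributes +131 327 mm⁴
Total I = 436 119 mm⁴.
For the y-axis: x̄ = 15.5581 mm.
Repeating about the centroidal y-axis gives I_y = 249 617 mm⁴.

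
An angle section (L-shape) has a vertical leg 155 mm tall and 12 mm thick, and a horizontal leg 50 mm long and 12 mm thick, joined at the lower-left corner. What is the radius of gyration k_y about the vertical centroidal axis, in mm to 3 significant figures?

Split into non-overlapping primitives; take the origin at the lower-left of the bounding box.
Vertical leg: 12 × 155, A = 1 860 mm², x = 6 mm, Ī = 22 320 mm⁴.
Horizontal leg (remainder): 38 × 12, A = 456 mm², x = 31 mm, Ī = 54 872 mm⁴.
Centroid: x̄ = ΣA·x / ΣA = 10.922 mm.
Transfer each piece to the vertical centroidal axis using Ī + A·d² with d = x − 10.922:
  vertical leg: d = -4.9223 mm → contributes +67 386 mm⁴
  horizontal leg (remainder): d = 20.078 mm → contributes +238 692 mm⁴
Total I = 306 078 mm⁴.
Radius of gyration: k = √(I/A) = √(306 078 / 2 316) = 11.496 mm.

k_y ≈ 11.5 mm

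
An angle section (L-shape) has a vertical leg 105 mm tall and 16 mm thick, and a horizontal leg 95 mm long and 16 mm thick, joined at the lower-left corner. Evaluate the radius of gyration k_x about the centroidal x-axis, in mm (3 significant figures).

k_x ≈ 31.9 mm

Break the section into simple shapes (no overlaps), measuring from the bottom-left corner of the bounding box.
Vertical leg: 16 × 105, A = 1 680 mm², y = 52.5 mm, Ī = 1 543 500 mm⁴.
Horizontal leg (remainder): 79 × 16, A = 1 264 mm², y = 8 mm, Ī = 26 965 mm⁴.
Centroid: ȳ = ΣA·y / ΣA = 33.394 mm.
Transfer each piece to the centroidal x-axis using Ī + A·d² with d = y − 33.394:
  vertical leg: d = 19.106 mm → contributes +2 156 765 mm⁴
  horizontal leg (remainder): d = -25.394 mm → contributes +842 064 mm⁴
Total I = 2 998 828 mm⁴.
Radius of gyration: k = √(I/A) = √(2 998 828 / 2 944) = 31.916 mm.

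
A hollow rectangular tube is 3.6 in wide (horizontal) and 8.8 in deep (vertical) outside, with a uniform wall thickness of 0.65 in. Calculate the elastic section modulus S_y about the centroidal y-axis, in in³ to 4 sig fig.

Split into non-overlapping primitives; take the origin at the lower-left of the bounding box.
Outer rectangle: 3.6 × 8.8, A = 31.68 in², x = 1.8 in, Ī = 34.2144 in⁴.
Inner void (subtracted): 2.3 × 7.5, A = 17.25 in², x = 1.8 in, Ī = 7.60438 in⁴.
By symmetry the centroid is at mid-width, x̄ = 1.8 in.
All pieces are centred on the centroidal y-axis, so I = ΣĪ (holes subtracted) = 26.61 in⁴.
Extreme fibre distance c = 1.8 in; S = I/c = 14.7833 in³.

S_y ≈ 14.78 in³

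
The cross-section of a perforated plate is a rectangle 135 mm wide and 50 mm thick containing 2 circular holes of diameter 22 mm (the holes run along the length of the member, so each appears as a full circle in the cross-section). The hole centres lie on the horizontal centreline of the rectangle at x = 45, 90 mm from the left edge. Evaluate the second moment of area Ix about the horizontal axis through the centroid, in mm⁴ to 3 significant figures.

Split into non-overlapping primitives; take the origin at the lower-left of the bounding box.
Plate: 135 × 50, A = 6 750 mm², y = 25 mm, Ī = 1 406 250 mm⁴.
Hole 1 (subtracted): ⌀22, A = 380.13 mm², y = 25 mm, Ī = 11 499 mm⁴.
Hole 2 (subtracted): ⌀22, A = 380.13 mm², y = 25 mm, Ī = 11 499 mm⁴.
By symmetry the centroid is at mid-height, ȳ = 25 mm.
All pieces are centred on the horizontal axis through the centroid, so I = ΣĪ (holes subtracted) = 1 383 252 mm⁴.

Ix ≈ 1.38 × 10⁶ mm⁴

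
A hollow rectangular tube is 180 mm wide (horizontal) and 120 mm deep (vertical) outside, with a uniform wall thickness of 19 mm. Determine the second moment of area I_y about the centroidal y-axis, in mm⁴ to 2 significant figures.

I_y ≈ 3.9 × 10⁷ mm⁴

Split into non-overlapping primitives; take the origin at the lower-left of the bounding box.
Outer rectangle: 180 × 120, A = 21 600 mm², x = 90 mm, Ī = 58 320 000 mm⁴.
Inner void (subtracted): 142 × 82, A = 11 644 mm², x = 90 mm, Ī = 19 565 801 mm⁴.
By symmetry the centroid is at mid-width, x̄ = 90 mm.
All pieces are centred on the centroidal y-axis, so I = ΣĪ (holes subtracted) = 38 754 199 mm⁴.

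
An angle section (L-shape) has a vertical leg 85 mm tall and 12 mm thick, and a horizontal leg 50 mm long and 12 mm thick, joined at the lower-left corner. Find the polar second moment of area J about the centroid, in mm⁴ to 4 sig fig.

J ≈ 1.303 × 10⁶ mm⁴

Break the section into simple shapes (no overlaps), measuring from the bottom-left corner of the bounding box.
Vertical leg: 12 × 85, A = 1 020 mm², y = 42.5 mm, Ī = 614 125 mm⁴.
Horizontal leg (remainder): 38 × 12, A = 456 mm², y = 6 mm, Ī = 5 472 mm⁴.
Centroid: ȳ = ΣA·y / ΣA = 31.2236 mm.
Transfer each piece to the centroidal x-axis using Ī + A·d² with d = y − 31.2236:
  vertical leg: d = 11.2764 mm → contributes +743 826 mm⁴
  horizontal leg (remainder): d = -25.2236 mm → contributes +295 592 mm⁴
Total I = 1 039 418 mm⁴.
For the y-axis: x̄ = 13.7236 mm.
Repeating about the centroidal y-axis gives I_y = 264 063 mm⁴.
Polar second moment: J = I_x + I_y = 1 303 481 mm⁴.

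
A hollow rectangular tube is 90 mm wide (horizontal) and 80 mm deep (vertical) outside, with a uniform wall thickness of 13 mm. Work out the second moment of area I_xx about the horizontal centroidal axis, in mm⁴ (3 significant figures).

Decompose the section into non-overlapping parts with the origin at the bottom-left of its bounding rectangle.
Outer rectangle: 90 × 80, A = 7 200 mm², y = 40 mm, Ī = 3 840 000 mm⁴.
Inner void (subtracted): 64 × 54, A = 3 456 mm², y = 40 mm, Ī = 839 808 mm⁴.
By symmetry the centroid is at mid-height, ȳ = 40 mm.
All pieces are centred on the horizontal centroidal axis, so I = ΣĪ (holes subtracted) = 3 000 192 mm⁴.

I_xx ≈ 3.00 × 10⁶ mm⁴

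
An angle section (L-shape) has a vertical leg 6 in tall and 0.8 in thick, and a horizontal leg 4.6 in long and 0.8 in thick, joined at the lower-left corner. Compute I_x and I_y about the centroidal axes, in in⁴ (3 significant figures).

Break the section into simple shapes (no overlaps), measuring from the bottom-left corner of the bounding box.
Vertical leg: 0.8 × 6, A = 4.8 in², y = 3 in, Ī = 14.4 in⁴.
Horizontal leg (remainder): 3.8 × 0.8, A = 3.04 in², y = 0.4 in, Ī = 0.16213 in⁴.
Centroid: ȳ = ΣA·y / ΣA = 1.9918 in.
Transfer each piece to the centroidal x-axis using Ī + A·d² with d = y − 1.9918:
  vertical leg: d = 1.0082 in → contributes +19.279 in⁴
  horizontal leg (remainder): d = -1.5918 in → contributes +7.8653 in⁴
Total I = 27.144 in⁴.
For the y-axis: x̄ = 1.2918 in.
Repeating about the centroidal y-axis gives I_y = 13.76 in⁴.

I_x ≈ 27.1 in⁴, I_y ≈ 13.8 in⁴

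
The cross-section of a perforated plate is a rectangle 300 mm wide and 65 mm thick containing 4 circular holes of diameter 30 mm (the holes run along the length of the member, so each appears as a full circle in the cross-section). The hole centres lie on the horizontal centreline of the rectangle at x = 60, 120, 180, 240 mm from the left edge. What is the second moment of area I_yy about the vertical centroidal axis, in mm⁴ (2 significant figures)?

I_yy ≈ 1.3 × 10⁸ mm⁴

Treat the section as a set of non-overlapping primitives; coordinates are from the bounding-box lower-left.
Plate: 300 × 65, A = 19 500 mm², x = 150 mm, Ī = 146 250 000 mm⁴.
Hole 1 (subtracted): ⌀30, A = 706.9 mm², x = 60 mm, Ī = 39 761 mm⁴.
Hole 2 (subtracted): ⌀30, A = 706.9 mm², x = 120 mm, Ī = 39 761 mm⁴.
Hole 3 (subtracted): ⌀30, A = 706.9 mm², x = 180 mm, Ī = 39 761 mm⁴.
Hole 4 (subtracted): ⌀30, A = 706.9 mm², x = 240 mm, Ī = 39 761 mm⁴.
By symmetry the centroid is at mid-width, x̄ = 150 mm.
Transfer each piece to the vertical centroidal axis using Ī + A·d² with d = x − 150:
  plate: d = 0 mm → contributes +146 250 000 mm⁴
  hole 1: d = -90 mm → contributes −5 765 313 mm⁴
  hole 2: d = -30 mm → contributes −675 933 mm⁴
  hole 3: d = 30 mm → contributes −675 933 mm⁴
  hole 4: d = 90 mm → contributes −5 765 313 mm⁴
Total I = 133 367 507 mm⁴.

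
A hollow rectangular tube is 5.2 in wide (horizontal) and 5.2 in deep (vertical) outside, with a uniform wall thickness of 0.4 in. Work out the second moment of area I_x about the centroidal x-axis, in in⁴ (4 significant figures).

Split into non-overlapping primitives; take the origin at the lower-left of the bounding box.
Outer rectangle: 5.2 × 5.2, A = 27.04 in², y = 2.6 in, Ī = 60.9301 in⁴.
Inner void (subtracted): 4.4 × 4.4, A = 19.36 in², y = 2.6 in, Ī = 31.2341 in⁴.
By symmetry the centroid is at mid-height, ȳ = 2.6 in.
All pieces are centred on the centroidal x-axis, so I = ΣĪ (holes subtracted) = 29.696 in⁴.

I_x ≈ 29.70 in⁴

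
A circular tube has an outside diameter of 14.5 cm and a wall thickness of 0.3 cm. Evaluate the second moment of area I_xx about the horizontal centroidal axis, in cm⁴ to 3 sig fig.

Split into non-overlapping primitives; take the origin at the lower-left of the bounding box.
Outer circle: ⌀14.5, A = 165.13 cm², y = 7.25 cm, Ī = 2169.9 cm⁴.
Bore (subtracted): ⌀13.9, A = 151.75 cm², y = 7.25 cm, Ī = 1832.4 cm⁴.
By symmetry the centroid is at mid-height, ȳ = 7.25 cm.
All pieces are centred on the horizontal centroidal axis, so I = ΣĪ (holes subtracted) = 337.47 cm⁴.

I_xx ≈ 337 cm⁴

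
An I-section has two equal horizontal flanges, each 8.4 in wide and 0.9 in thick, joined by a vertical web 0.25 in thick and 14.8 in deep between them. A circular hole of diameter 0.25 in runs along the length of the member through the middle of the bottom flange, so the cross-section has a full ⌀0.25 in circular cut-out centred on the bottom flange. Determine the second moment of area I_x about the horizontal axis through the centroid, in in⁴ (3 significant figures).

I_x ≈ 997 in⁴

Treat the section as a set of non-overlapping primitives; coordinates are from the bounding-box lower-left.
Bottom flange: 8.4 × 0.9, A = 7.56 in², y = 0.45 in, Ī = 0.5103 in⁴.
Web: 0.25 × 14.8, A = 3.7 in², y = 8.3 in, Ī = 67.537 in⁴.
Top flange: 8.4 × 0.9, A = 7.56 in², y = 16.15 in, Ī = 0.5103 in⁴.
Hole (subtracted): ⌀0.25, A = 0.049087 in², y = 0.45 in, Ī = 0.00019175 in⁴.
Centroid: ȳ = ΣA·y / ΣA = 8.3205 in.
Transfer each piece to the horizontal axis through the centroid using Ī + A·d² with d = y − 8.3205:
  bottom flange: d = -7.8705 in → contributes +468.82 in⁴
  web: d = -0.020528 in → contributes +67.539 in⁴
  top flange: d = 7.8295 in → contributes +463.94 in⁴
  hole: d = -7.8705 in → contributes −3.0409 in⁴
Total I = 997.26 in⁴.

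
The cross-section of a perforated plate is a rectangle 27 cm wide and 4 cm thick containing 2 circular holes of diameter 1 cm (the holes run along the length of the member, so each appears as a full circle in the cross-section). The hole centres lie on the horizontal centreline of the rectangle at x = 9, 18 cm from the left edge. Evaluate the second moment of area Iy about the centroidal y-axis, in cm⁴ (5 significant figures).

Treat the section as a set of non-overlapping primitives; coordinates are from the bounding-box lower-left.
Plate: 27 × 4, A = 108 cm², x = 13.5 cm, Ī = 6 561 cm⁴.
Hole 1 (subtracted): ⌀1, A = 0.7853982 cm², x = 9 cm, Ī = 0.04908739 cm⁴.
Hole 2 (subtracted): ⌀1, A = 0.7853982 cm², x = 18 cm, Ī = 0.04908739 cm⁴.
By symmetry the centroid is at mid-width, x̄ = 13.5 cm.
Transfer each piece to the centroidal y-axis using Ī + A·d² with d = x − 13.5:
  plate: d = 0 cm → contributes +6 561 cm⁴
  hole 1: d = -4.5 cm → contributes −15.9534 cm⁴
  hole 2: d = 4.5 cm → contributes −15.9534 cm⁴
Total I = 6529.093 cm⁴.

Iy ≈ 6529.1 cm⁴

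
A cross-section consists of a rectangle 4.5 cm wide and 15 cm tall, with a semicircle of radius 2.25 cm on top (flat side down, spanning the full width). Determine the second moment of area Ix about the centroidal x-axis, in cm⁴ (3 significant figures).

Ix ≈ 1780 cm⁴

Split into non-overlapping primitives; take the origin at the lower-left of the bounding box.
Rectangular body: 4.5 × 15, A = 67.5 cm², y = 7.5 cm, Ī = 1265.6 cm⁴.
Semicircular cap: semicircle r = 2.25, A = 7.9522 cm², y = 15.955 cm, Ī = 2.813 cm⁴.
Centroid: ȳ = ΣA·y / ΣA = 8.3911 cm.
Transfer each piece to the centroidal x-axis using Ī + A·d² with d = y − 8.3911:
  rectangular body: d = -0.89109 cm → contributes +1319.2 cm⁴
  semicircular cap: d = 7.5638 cm → contributes +457.77 cm⁴
Total I = 1 777 cm⁴.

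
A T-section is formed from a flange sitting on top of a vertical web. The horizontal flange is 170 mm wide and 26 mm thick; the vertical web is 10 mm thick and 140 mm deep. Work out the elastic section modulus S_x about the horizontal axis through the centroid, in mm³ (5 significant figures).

Decompose the section into non-overlapping parts with the origin at the bottom-left of its bounding rectangle.
Flange: 170 × 26, A = 4 420 mm², y = 153 mm, Ī = 248993.3 mm⁴.
Web: 10 × 140, A = 1 400 mm², y = 70 mm, Ī = 2 286 667 mm⁴.
Centroid: ȳ = ΣA·y / ΣA = 133.0344 mm.
Transfer each piece to the horizontal axis through the centroid using Ī + A·d² with d = y − 133.0344:
  flange: d = 19.96564 mm → contributes +2 010 923 mm⁴
  web: d = -63.03436 mm → contributes +7 849 330 mm⁴
Total I = 9 860 253 mm⁴.
Extreme fibre distance c = 133.0344 mm; S = I/c = 74118.09 mm³.

S_x ≈ 7.4118 × 10⁴ mm³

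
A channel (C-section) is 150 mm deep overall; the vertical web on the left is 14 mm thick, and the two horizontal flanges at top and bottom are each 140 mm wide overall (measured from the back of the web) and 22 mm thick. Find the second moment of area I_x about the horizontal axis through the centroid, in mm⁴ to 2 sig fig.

Decompose the section into non-overlapping parts with the origin at the bottom-left of its bounding rectangle.
Web: 14 × 150, A = 2 100 mm², y = 75 mm, Ī = 3 937 500 mm⁴.
Top flange (beyond web): 126 × 22, A = 2 772 mm², y = 139 mm, Ī = 111 804 mm⁴.
Bottom flange (beyond web): 126 × 22, A = 2 772 mm², y = 11 mm, Ī = 111 804 mm⁴.
By symmetry the centroid is at mid-height, ȳ = 75 mm.
Transfer each piece to the horizontal axis through the centroid using Ī + A·d² with d = y − 75:
  web: d = 0 mm → contributes +3 937 500 mm⁴
  top flange (beyond web): d = 64 mm → contributes +11 465 916 mm⁴
  bottom flange (beyond web): d = -64 mm → contributes +11 465 916 mm⁴
Total I = 26 869 332 mm⁴.

I_x ≈ 2.7 × 10⁷ mm⁴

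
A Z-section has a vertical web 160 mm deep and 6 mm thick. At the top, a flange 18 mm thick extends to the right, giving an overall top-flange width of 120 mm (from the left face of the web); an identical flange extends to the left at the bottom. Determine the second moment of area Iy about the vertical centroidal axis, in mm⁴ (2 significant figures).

Iy ≈ 1.9 × 10⁷ mm⁴

Decompose the section into non-overlapping parts with the origin at the bottom-left of its bounding rectangle.
Web: 6 × 160, A = 960 mm², x = 117 mm, Ī = 2 880 mm⁴.
Top flange (beyond web): 114 × 18, A = 2 052 mm², x = 177 mm, Ī = 2 222 316 mm⁴.
Bottom flange (beyond web): 114 × 18, A = 2 052 mm², x = 57 mm, Ī = 2 222 316 mm⁴.
Centroid: x̄ = ΣA·x / ΣA = 117 mm.
Transfer each piece to the vertical centroidal axis using Ī + A·d² with d = x − 117:
  web: d = 0 mm → contributes +2 880 mm⁴
  top flange (beyond web): d = 60 mm → contributes +9 609 516 mm⁴
  bottom flange (beyond web): d = -60 mm → contributes +9 609 516 mm⁴
Total I = 19 221 912 mm⁴.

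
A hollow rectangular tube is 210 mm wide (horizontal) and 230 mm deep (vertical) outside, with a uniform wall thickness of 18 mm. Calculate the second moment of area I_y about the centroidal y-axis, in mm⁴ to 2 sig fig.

I_y ≈ 9.2 × 10⁷ mm⁴

Split into non-overlapping primitives; take the origin at the lower-left of the bounding box.
Outer rectangle: 210 × 230, A = 48 300 mm², x = 105 mm, Ī = 177 502 500 mm⁴.
Inner void (subtracted): 174 × 194, A = 33 756 mm², x = 105 mm, Ī = 85 166 388 mm⁴.
By symmetry the centroid is at mid-width, x̄ = 105 mm.
All pieces are centred on the centroidal y-axis, so I = ΣĪ (holes subtracted) = 92 336 112 mm⁴.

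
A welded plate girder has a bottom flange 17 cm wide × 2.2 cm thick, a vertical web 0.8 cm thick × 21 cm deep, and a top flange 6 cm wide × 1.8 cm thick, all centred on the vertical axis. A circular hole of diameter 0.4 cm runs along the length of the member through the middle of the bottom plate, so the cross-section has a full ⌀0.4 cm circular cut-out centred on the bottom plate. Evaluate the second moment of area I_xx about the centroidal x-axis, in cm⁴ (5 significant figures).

I_xx ≈ 5580.3 cm⁴

Split into non-overlapping primitives; take the origin at the lower-left of the bounding box.
Bottom plate: 17 × 2.2, A = 37.4 cm², y = 1.1 cm, Ī = 15.08467 cm⁴.
Web plate: 0.8 × 21, A = 16.8 cm², y = 12.7 cm, Ī = 617.4 cm⁴.
Top plate: 6 × 1.8, A = 10.8 cm², y = 24.1 cm, Ī = 2.916 cm⁴.
Hole (subtracted): ⌀0.4, A = 0.1256637 cm², y = 1.1 cm, Ī = 0.001256637 cm⁴.
Centroid: ȳ = ΣA·y / ΣA = 7.932902 cm.
Transfer each piece to the centroidal x-axis using Ī + A·d² with d = y − 7.932902:
  bottom plate: d = -6.832902 cm → contributes +1761.237 cm⁴
  web plate: d = 4.767098 cm → contributes +999.1837 cm⁴
  top plate: d = 16.1671 cm → contributes +2825.767 cm⁴
  hole: d = -6.832902 cm → contributes −5.868313 cm⁴
Total I = 5580.318 cm⁴.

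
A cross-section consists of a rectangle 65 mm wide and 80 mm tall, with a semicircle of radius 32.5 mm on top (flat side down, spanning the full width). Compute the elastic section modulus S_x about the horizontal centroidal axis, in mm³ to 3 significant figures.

S_x ≈ 1.10 × 10⁵ mm³

Treat the section as a set of non-overlapping primitives; coordinates are from the bounding-box lower-left.
Rectangular body: 65 × 80, A = 5 200 mm², y = 40 mm, Ī = 2 773 333 mm⁴.
Semicircular cap: semicircle r = 32.5, A = 1659.2 mm², y = 93.793 mm, Ī = 122 452 mm⁴.
Centroid: ȳ = ΣA·y / ΣA = 53.012 mm.
Transfer each piece to the horizontal centroidal axis using Ī + A·d² with d = y − 53.012:
  rectangular body: d = -13.012 mm → contributes +3 653 762 mm⁴
  semicircular cap: d = 40.781 mm → contributes +2 881 827 mm⁴
Total I = 6 535 588 mm⁴.
Extreme fibre distance c = 59.488 mm; S = I/c = 109 864 mm³.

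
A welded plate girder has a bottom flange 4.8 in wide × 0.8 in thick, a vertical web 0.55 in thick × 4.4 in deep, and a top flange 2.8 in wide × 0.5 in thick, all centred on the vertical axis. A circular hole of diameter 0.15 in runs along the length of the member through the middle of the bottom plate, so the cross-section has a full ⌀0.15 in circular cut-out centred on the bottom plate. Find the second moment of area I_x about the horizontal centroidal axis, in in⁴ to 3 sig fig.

Decompose the section into non-overlapping parts with the origin at the bottom-left of its bounding rectangle.
Bottom plate: 4.8 × 0.8, A = 3.84 in², y = 0.4 in, Ī = 0.2048 in⁴.
Web plate: 0.55 × 4.4, A = 2.42 in², y = 3 in, Ī = 3.9043 in⁴.
Top plate: 2.8 × 0.5, A = 1.4 in², y = 5.45 in, Ī = 0.029167 in⁴.
Hole (subtracted): ⌀0.15, A = 0.017671 in², y = 0.4 in, Ī = 0.00002485 in⁴.
Centroid: ȳ = ΣA·y / ΣA = 2.1484 in.
Transfer each piece to the horizontal centroidal axis using Ī + A·d² with d = y − 2.1484:
  bottom plate: d = -1.7484 in → contributes +11.944 in⁴
  web plate: d = 0.85158 in → contributes +5.6592 in⁴
  top plate: d = 3.3016 in → contributes +15.29 in⁴
  hole: d = -1.7484 in → contributes −0.054046 in⁴
Total I = 32.839 in⁴.

I_x ≈ 32.8 in⁴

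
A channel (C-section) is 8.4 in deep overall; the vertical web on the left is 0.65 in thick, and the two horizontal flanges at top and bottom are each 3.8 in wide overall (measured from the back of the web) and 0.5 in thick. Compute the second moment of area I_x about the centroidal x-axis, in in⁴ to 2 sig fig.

I_x ≈ 81 in⁴

Break the section into simple shapes (no overlaps), measuring from the bottom-left corner of the bounding box.
Web: 0.65 × 8.4, A = 5.46 in², y = 4.2 in, Ī = 32.1 in⁴.
Top flange (beyond web): 3.15 × 0.5, A = 1.575 in², y = 8.15 in, Ī = 0.03281 in⁴.
Bottom flange (beyond web): 3.15 × 0.5, A = 1.575 in², y = 0.25 in, Ī = 0.03281 in⁴.
By symmetry the centroid is at mid-height, ȳ = 4.2 in.
Transfer each piece to the centroidal x-axis using Ī + A·d² with d = y − 4.2:
  web: d = 0 in → contributes +32.1 in⁴
  top flange (beyond web): d = 3.95 in → contributes +24.61 in⁴
  bottom flange (beyond web): d = -3.95 in → contributes +24.61 in⁴
Total I = 81.32 in⁴.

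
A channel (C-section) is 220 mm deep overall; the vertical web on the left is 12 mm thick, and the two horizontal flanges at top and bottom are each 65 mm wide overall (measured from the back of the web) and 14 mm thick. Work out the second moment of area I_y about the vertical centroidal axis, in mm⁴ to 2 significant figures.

Treat the section as a set of non-overlapping primitives; coordinates are from the bounding-box lower-left.
Web: 12 × 220, A = 2 640 mm², x = 6 mm, Ī = 31 680 mm⁴.
Top flange (beyond web): 53 × 14, A = 742 mm², x = 38.5 mm, Ī = 173 690 mm⁴.
Bottom flange (beyond web): 53 × 14, A = 742 mm², x = 38.5 mm, Ī = 173 690 mm⁴.
Centroid: x̄ = ΣA·x / ΣA = 17.69 mm.
Transfer each piece to the vertical centroidal axis using Ī + A·d² with d = x − 17.69:
  web: d = -11.69 mm → contributes +392 758 mm⁴
  top flange (beyond web): d = 20.81 mm → contributes +494 864 mm⁴
  bottom flange (beyond web): d = 20.81 mm → contributes +494 864 mm⁴
Total I = 1 382 487 mm⁴.

I_y ≈ 1.4 × 10⁶ mm⁴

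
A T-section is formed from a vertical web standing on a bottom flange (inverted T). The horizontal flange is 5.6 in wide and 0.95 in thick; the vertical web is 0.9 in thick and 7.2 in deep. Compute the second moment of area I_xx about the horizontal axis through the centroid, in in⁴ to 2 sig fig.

Break the section into simple shapes (no overlaps), measuring from the bottom-left corner of the bounding box.
Flange: 5.6 × 0.95, A = 5.32 in², y = 0.475 in, Ī = 0.4001 in⁴.
Web: 0.9 × 7.2, A = 6.48 in², y = 4.55 in, Ī = 27.99 in⁴.
Centroid: ȳ = ΣA·y / ΣA = 2.713 in.
Transfer each piece to the horizontal axis through the centroid using Ī + A·d² with d = y − 2.713:
  flange: d = -2.238 in → contributes +27.04 in⁴
  web: d = 1.837 in → contributes +49.87 in⁴
Total I = 76.91 in⁴.

I_xx ≈ 77 in⁴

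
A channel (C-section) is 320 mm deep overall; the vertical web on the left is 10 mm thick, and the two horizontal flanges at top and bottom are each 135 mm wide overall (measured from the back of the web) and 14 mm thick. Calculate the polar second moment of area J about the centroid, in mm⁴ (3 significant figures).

J ≈ 1.21 × 10⁸ mm⁴

Break the section into simple shapes (no overlaps), measuring from the bottom-left corner of the bounding box.
Web: 10 × 320, A = 3 200 mm², y = 160 mm, Ī = 27 306 667 mm⁴.
Top flange (beyond web): 125 × 14, A = 1 750 mm², y = 313 mm, Ī = 28 583 mm⁴.
Bottom flange (beyond web): 125 × 14, A = 1 750 mm², y = 7 mm, Ī = 28 583 mm⁴.
By symmetry the centroid is at mid-height, ȳ = 160 mm.
Transfer each piece to the centroidal x-axis using Ī + A·d² with d = y − 160:
  web: d = 0 mm → contributes +27 306 667 mm⁴
  top flange (beyond web): d = 153 mm → contributes +40 994 333 mm⁴
  bottom flange (beyond web): d = -153 mm → contributes +40 994 333 mm⁴
Total I = 109 295 333 mm⁴.
For the y-axis: x̄ = 40.261 mm.
Repeating about the centroidal y-axis gives I_y = 12 200 376 mm⁴.
Polar second moment: J = I_x + I_y = 121 495 710 mm⁴.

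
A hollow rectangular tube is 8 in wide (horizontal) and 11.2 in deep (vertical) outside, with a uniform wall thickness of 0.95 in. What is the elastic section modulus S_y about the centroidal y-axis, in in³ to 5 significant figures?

S_y ≈ 75.489 in³

Split into non-overlapping primitives; take the origin at the lower-left of the bounding box.
Outer rectangle: 8 × 11.2, A = 89.6 in², x = 4 in, Ī = 477.8667 in⁴.
Inner void (subtracted): 6.1 × 9.3, A = 56.73 in², x = 4 in, Ī = 175.9103 in⁴.
By symmetry the centroid is at mid-width, x̄ = 4 in.
All pieces are centred on the centroidal y-axis, so I = ΣĪ (holes subtracted) = 301.9564 in⁴.
Extreme fibre distance c = 4 in; S = I/c = 75.4891 in³.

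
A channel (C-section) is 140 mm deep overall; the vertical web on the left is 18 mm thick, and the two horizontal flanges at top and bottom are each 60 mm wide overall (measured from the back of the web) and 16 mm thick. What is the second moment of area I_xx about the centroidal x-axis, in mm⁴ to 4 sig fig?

Break the section into simple shapes (no overlaps), measuring from the bottom-left corner of the bounding box.
Web: 18 × 140, A = 2 520 mm², y = 70 mm, Ī = 4 116 000 mm⁴.
Top flange (beyond web): 42 × 16, A = 672 mm², y = 132 mm, Ī = 14 336 mm⁴.
Bottom flange (beyond web): 42 × 16, A = 672 mm², y = 8 mm, Ī = 14 336 mm⁴.
By symmetry the centroid is at mid-height, ȳ = 70 mm.
Transfer each piece to the centroidal x-axis using Ī + A·d² with d = y − 70:
  web: d = 0 mm → contributes +4 116 000 mm⁴
  top flange (beyond web): d = 62 mm → contributes +2 597 504 mm⁴
  bottom flange (beyond web): d = -62 mm → contributes +2 597 504 mm⁴
Total I = 9 311 008 mm⁴.

I_xx ≈ 9.311 × 10⁶ mm⁴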